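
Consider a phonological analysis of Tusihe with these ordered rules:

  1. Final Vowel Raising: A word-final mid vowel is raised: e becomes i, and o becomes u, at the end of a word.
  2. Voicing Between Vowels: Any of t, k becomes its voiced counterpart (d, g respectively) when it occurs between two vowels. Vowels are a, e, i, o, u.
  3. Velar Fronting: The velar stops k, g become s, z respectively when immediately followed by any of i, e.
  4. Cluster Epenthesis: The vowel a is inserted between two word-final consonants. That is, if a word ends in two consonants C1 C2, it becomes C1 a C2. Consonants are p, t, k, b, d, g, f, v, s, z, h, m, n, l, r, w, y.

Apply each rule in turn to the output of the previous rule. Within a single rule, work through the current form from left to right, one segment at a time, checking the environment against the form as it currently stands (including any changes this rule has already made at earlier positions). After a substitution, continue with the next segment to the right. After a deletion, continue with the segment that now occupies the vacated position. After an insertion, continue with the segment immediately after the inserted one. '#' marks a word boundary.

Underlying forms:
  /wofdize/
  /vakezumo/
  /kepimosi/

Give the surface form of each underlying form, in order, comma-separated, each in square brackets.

/wofdize/:
  1 Final Vowel Raising: [wofdize] → [wofdizi]
  2 Voicing Between Vowels: no change — [wofdizi]
  3 Velar Fronting: no change — [wofdizi]
  4 Cluster Epenthesis: no change — [wofdizi]
/vakezumo/:
  1 Final Vowel Raising: [vakezumo] → [vakezumu]
  2 Voicing Between Vowels: [vakezumu] → [vagezumu]
  3 Velar Fronting: [vagezumu] → [vazezumu]
  4 Cluster Epenthesis: no change — [vazezumu]
/kepimosi/:
  1 Final Vowel Raising: no change — [kepimosi]
  2 Voicing Between Vowels: no change — [kepimosi]
  3 Velar Fronting: [kepimosi] → [sepimosi]
  4 Cluster Epenthesis: no change — [sepimosi]

[wofdizi], [vazezumu], [sepimosi]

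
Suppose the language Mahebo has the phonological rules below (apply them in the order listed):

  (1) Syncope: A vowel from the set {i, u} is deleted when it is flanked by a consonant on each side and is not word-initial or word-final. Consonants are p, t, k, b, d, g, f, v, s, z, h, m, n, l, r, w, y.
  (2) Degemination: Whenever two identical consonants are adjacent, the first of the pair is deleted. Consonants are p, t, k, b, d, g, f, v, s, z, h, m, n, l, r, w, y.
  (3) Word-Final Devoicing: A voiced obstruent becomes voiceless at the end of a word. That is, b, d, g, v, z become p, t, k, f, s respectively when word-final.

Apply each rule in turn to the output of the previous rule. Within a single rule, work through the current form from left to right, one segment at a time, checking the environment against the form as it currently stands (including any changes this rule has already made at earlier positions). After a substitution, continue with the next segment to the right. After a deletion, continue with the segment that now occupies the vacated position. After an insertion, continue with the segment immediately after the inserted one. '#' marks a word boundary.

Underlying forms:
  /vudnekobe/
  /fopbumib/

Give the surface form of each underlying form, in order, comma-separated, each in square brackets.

/vudnekobe/:
  (1) Syncope: [vudnekobe] → [vdnekobe]
  (2) Degemination: no change — [vdnekobe]
  (3) Word-Final Devoicing: no change — [vdnekobe]
/fopbumib/:
  (1) Syncope: [fopbumib] → [fopbmb]
  (2) Degemination: no change — [fopbmb]
  (3) Word-Final Devoicing: [fopbmb] → [fopbmp]

[vdnekobe], [fopbmp]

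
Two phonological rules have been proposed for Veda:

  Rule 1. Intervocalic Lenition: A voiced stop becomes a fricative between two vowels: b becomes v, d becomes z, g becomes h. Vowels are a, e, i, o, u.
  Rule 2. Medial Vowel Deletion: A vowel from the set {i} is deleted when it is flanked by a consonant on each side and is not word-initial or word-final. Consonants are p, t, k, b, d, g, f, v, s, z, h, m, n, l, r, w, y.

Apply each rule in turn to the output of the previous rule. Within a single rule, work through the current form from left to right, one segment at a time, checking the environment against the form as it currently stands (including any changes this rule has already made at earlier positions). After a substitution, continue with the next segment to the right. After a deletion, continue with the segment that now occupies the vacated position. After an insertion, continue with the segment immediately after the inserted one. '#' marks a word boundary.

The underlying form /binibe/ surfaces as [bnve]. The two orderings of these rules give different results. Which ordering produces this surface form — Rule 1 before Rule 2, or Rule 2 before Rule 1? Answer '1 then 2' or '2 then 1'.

Order 1 then 2:
  1 Intervocalic Lenition: [binibe] → [binive]
  2 Medial Vowel Deletion: [binive] → [bnve]
  result: [bnve]
Order 2 then 1:
  2 Medial Vowel Deletion: [binibe] → [bnbe]
  1 Intervocalic Lenition: no change — [bnbe]
  result: [bnbe]

1 then 2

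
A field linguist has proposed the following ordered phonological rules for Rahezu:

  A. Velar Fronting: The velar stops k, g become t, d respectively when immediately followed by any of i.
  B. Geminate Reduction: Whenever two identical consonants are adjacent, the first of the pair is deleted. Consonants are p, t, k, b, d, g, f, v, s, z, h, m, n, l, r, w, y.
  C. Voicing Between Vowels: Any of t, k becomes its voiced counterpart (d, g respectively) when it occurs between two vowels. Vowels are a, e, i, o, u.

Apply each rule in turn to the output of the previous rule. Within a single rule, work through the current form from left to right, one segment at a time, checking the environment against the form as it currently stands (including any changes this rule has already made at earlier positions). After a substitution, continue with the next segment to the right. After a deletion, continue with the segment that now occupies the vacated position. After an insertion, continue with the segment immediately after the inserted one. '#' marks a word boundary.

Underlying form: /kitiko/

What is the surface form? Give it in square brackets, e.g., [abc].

[tidigo]

A Velar Fronting: [kitiko] → [titiko]
B Geminate Reduction: no change — [titiko]
C Voicing Between Vowels: [titiko] → [tidigo]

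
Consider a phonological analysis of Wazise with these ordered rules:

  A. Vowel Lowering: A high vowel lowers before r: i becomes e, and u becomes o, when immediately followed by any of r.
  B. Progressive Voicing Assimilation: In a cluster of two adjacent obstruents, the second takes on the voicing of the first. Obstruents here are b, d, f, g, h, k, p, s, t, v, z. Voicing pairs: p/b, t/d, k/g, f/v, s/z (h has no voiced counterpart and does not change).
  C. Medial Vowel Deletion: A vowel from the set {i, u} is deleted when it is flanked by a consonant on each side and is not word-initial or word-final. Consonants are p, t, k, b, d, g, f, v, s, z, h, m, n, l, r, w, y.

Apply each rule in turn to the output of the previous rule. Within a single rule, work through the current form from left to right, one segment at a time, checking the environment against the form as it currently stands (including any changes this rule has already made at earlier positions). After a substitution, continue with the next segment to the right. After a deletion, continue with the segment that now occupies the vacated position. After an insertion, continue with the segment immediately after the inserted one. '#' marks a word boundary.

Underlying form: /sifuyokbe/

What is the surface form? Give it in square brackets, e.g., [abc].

[sfyokpe]

A Vowel Lowering: no change — [sifuyokbe]
B Progressive Voicing Assimilation: [sifuyokbe] → [sifuyokpe]
C Medial Vowel Deletion: [sifuyokpe] → [sfyokpe]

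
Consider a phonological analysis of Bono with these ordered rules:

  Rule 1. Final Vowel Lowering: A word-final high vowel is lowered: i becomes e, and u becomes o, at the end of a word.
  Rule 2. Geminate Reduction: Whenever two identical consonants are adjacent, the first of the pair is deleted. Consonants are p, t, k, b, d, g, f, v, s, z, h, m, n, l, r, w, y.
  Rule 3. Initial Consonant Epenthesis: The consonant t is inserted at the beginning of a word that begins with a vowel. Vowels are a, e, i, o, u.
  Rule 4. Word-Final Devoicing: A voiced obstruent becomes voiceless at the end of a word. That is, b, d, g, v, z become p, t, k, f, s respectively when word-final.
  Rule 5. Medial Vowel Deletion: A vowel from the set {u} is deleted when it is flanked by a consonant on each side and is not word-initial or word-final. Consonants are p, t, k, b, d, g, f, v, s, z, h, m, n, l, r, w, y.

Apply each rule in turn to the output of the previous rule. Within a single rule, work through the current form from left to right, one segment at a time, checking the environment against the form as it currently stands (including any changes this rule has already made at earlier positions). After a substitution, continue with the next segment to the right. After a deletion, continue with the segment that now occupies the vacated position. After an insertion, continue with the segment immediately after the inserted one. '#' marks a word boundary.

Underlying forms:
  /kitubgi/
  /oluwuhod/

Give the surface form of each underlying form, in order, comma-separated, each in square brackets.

[kitbge], [tolwhot]

/kitubgi/:
  Rule 1 Final Vowel Lowering: [kitubgi] → [kitubge]
  Rule 2 Geminate Reduction: no change — [kitubge]
  Rule 3 Initial Consonant Epenthesis: no change — [kitubge]
  Rule 4 Word-Final Devoicing: no change — [kitubge]
  Rule 5 Medial Vowel Deletion: [kitubge] → [kitbge]
/oluwuhod/:
  Rule 1 Final Vowel Lowering: no change — [oluwuhod]
  Rule 2 Geminate Reduction: no change — [oluwuhod]
  Rule 3 Initial Consonant Epenthesis: [oluwuhod] → [toluwuhod]
  Rule 4 Word-Final Devoicing: [toluwuhod] → [toluwuhot]
  Rule 5 Medial Vowel Deletion: [toluwuhot] → [tolwhot]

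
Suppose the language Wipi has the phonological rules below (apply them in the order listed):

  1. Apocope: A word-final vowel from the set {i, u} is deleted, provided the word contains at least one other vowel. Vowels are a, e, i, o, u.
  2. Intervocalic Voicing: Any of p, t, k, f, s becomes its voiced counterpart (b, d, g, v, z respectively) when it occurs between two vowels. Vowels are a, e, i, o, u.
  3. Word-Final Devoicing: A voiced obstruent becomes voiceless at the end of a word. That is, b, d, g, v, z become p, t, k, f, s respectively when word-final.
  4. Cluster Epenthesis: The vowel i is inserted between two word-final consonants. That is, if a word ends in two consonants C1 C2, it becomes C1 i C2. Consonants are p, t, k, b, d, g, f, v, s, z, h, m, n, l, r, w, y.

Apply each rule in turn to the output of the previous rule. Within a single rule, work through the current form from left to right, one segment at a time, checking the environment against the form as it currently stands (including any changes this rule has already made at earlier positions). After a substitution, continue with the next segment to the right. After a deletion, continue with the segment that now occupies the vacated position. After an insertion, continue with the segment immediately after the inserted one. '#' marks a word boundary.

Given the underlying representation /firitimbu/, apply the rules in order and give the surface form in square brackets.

[firidimip]

1 Apocope: [firitimbu] → [firitimb]
2 Intervocalic Voicing: [firitimb] → [firidimb]
3 Word-Final Devoicing: [firidimb] → [firidimp]
4 Cluster Epenthesis: [firidimp] → [firidimip]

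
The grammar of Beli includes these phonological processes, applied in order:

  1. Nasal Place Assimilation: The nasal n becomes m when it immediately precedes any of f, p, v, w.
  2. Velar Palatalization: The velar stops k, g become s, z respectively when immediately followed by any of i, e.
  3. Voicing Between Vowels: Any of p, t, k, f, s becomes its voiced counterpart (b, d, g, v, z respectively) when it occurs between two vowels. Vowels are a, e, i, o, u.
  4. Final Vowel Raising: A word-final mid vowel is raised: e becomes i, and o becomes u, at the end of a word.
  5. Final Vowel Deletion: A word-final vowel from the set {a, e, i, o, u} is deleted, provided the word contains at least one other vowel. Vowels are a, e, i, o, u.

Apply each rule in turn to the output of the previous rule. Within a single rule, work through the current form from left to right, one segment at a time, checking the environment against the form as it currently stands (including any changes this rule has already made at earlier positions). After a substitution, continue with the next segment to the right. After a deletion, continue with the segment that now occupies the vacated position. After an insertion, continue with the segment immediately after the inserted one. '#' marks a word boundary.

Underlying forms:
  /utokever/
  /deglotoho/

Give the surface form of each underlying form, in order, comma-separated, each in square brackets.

/utokever/:
  1 Nasal Place Assimilation: no change — [utokever]
  2 Velar Palatalization: [utokever] → [utosever]
  3 Voicing Between Vowels: [utosever] → [udozever]
  4 Final Vowel Raising: no change — [udozever]
  5 Final Vowel Deletion: no change — [udozever]
/deglotoho/:
  1 Nasal Place Assimilation: no change — [deglotoho]
  2 Velar Palatalization: no change — [deglotoho]
  3 Voicing Between Vowels: [deglotoho] → [deglodoho]
  4 Final Vowel Raising: [deglodoho] → [deglodohu]
  5 Final Vowel Deletion: [deglodohu] → [deglodoh]

[udozever], [deglodoh]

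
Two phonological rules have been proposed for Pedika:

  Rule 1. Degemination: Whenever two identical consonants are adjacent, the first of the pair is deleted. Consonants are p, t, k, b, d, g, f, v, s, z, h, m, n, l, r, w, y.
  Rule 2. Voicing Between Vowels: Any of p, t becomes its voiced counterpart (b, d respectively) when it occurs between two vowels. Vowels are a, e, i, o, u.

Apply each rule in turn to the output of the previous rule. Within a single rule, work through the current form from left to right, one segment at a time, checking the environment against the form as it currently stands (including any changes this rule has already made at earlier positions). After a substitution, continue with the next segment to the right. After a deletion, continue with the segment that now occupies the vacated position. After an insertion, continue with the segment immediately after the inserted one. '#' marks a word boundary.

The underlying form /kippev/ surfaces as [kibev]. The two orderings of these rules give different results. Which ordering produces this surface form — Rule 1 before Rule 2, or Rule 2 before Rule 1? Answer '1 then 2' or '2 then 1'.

Order 1 then 2:
  1 Degemination: [kippev] → [kipev]
  2 Voicing Between Vowels: [kipev] → [kibev]
  result: [kibev]
Order 2 then 1:
  2 Voicing Between Vowels: no change — [kippev]
  1 Degemination: [kippev] → [kipev]
  result: [kipev]

1 then 2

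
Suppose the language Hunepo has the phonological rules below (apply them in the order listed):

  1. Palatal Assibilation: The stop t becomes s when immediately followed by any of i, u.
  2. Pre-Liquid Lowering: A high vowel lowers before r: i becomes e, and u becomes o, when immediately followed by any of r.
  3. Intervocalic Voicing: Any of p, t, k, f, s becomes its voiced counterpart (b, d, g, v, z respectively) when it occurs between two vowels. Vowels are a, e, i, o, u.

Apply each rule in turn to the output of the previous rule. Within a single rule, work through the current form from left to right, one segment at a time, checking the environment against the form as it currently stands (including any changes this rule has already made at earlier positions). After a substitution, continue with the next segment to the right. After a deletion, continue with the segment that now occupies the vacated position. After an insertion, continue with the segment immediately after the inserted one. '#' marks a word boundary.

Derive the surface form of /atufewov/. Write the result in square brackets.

1 Palatal Assibilation: [atufewov] → [asufewov]
2 Pre-Liquid Lowering: no change — [asufewov]
3 Intervocalic Voicing: [asufewov] → [azuvewov]

[azuvewov]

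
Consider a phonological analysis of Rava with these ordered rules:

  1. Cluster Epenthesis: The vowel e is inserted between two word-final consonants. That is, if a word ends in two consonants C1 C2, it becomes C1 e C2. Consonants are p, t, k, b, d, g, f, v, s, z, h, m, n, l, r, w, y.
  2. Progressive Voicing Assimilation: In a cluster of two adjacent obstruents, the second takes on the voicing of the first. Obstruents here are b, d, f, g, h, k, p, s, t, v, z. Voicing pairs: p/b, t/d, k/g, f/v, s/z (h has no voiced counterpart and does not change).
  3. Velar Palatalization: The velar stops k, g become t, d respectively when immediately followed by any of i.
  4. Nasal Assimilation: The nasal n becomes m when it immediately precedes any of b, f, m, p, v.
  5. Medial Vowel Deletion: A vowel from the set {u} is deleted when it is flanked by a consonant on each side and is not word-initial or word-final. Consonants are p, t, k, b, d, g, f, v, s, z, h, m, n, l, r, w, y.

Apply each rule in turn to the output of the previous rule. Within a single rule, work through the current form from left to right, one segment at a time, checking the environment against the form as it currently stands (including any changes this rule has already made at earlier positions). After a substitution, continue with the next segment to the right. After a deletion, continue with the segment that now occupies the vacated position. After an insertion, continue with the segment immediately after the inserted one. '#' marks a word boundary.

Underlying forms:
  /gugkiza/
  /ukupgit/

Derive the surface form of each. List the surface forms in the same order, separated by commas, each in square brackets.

[ggdiza], [ukptit]

/gugkiza/:
  1 Cluster Epenthesis: no change — [gugkiza]
  2 Progressive Voicing Assimilation: [gugkiza] → [guggiza]
  3 Velar Palatalization: [guggiza] → [gugdiza]
  4 Nasal Assimilation: no change — [gugdiza]
  5 Medial Vowel Deletion: [gugdiza] → [ggdiza]
/ukupgit/:
  1 Cluster Epenthesis: no change — [ukupgit]
  2 Progressive Voicing Assimilation: [ukupgit] → [ukupkit]
  3 Velar Palatalization: [ukupkit] → [ukuptit]
  4 Nasal Assimilation: no change — [ukuptit]
  5 Medial Vowel Deletion: [ukuptit] → [ukptit]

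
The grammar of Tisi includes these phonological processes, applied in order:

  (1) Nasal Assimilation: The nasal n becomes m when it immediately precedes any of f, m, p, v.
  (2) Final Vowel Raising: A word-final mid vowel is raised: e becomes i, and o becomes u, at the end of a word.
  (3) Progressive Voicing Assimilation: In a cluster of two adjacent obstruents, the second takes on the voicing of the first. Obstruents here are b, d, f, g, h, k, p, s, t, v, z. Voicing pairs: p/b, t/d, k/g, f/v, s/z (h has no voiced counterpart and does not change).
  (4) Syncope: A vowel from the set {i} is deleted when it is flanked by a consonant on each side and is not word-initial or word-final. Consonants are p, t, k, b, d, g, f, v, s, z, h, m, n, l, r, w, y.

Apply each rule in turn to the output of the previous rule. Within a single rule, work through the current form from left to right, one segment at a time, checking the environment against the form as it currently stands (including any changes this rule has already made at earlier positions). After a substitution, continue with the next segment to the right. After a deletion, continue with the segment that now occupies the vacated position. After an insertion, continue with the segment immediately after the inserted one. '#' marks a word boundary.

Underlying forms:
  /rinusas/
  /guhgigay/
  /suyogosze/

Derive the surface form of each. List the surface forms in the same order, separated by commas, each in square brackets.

[rnusas], [guhkgay], [suyogossi]

/rinusas/:
  (1) Nasal Assimilation: no change — [rinusas]
  (2) Final Vowel Raising: no change — [rinusas]
  (3) Progressive Voicing Assimilation: no change — [rinusas]
  (4) Syncope: [rinusas] → [rnusas]
/guhgigay/:
  (1) Nasal Assimilation: no change — [guhgigay]
  (2) Final Vowel Raising: no change — [guhgigay]
  (3) Progressive Voicing Assimilation: [guhgigay] → [guhkigay]
  (4) Syncope: [guhkigay] → [guhkgay]
/suyogosze/:
  (1) Nasal Assimilation: no change — [suyogosze]
  (2) Final Vowel Raising: [suyogosze] → [suyogoszi]
  (3) Progressive Voicing Assimilation: [suyogoszi] → [suyogossi]
  (4) Syncope: no change — [suyogossi]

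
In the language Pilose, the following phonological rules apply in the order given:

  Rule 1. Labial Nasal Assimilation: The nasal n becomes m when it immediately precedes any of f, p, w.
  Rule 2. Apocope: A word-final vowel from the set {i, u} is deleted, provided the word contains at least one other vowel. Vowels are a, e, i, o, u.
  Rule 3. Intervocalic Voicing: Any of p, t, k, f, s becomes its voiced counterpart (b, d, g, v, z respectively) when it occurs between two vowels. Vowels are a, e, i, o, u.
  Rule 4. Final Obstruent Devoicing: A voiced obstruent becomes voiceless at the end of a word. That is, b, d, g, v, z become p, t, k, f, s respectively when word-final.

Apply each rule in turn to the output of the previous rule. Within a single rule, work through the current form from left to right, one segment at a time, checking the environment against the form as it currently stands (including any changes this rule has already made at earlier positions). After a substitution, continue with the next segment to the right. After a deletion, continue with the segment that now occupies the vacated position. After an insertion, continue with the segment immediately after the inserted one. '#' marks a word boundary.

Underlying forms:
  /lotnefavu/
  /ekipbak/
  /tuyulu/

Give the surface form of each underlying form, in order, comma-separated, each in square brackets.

[lotnevaf], [egipbak], [tuyul]

/lotnefavu/:
  Rule 1 Labial Nasal Assimilation: no change — [lotnefavu]
  Rule 2 Apocope: [lotnefavu] → [lotnefav]
  Rule 3 Intervocalic Voicing: [lotnefav] → [lotnevav]
  Rule 4 Final Obstruent Devoicing: [lotnevav] → [lotnevaf]
/ekipbak/:
  Rule 1 Labial Nasal Assimilation: no change — [ekipbak]
  Rule 2 Apocope: no change — [ekipbak]
  Rule 3 Intervocalic Voicing: [ekipbak] → [egipbak]
  Rule 4 Final Obstruent Devoicing: no change — [egipbak]
/tuyulu/:
  Rule 1 Labial Nasal Assimilation: no change — [tuyulu]
  Rule 2 Apocope: [tuyulu] → [tuyul]
  Rule 3 Intervocalic Voicing: no change — [tuyul]
  Rule 4 Final Obstruent Devoicing: no change — [tuyul]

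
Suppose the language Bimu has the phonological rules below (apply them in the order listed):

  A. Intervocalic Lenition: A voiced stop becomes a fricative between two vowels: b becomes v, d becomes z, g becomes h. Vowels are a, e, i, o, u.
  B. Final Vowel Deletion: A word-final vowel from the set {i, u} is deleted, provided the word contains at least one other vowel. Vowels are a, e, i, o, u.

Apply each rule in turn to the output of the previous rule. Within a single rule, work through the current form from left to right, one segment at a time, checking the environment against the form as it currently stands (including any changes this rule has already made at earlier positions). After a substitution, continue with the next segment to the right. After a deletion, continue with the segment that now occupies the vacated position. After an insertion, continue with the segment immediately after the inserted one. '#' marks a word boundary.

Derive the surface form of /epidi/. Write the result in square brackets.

[epiz]

A Intervocalic Lenition: [epidi] → [epizi]
B Final Vowel Deletion: [epizi] → [epiz]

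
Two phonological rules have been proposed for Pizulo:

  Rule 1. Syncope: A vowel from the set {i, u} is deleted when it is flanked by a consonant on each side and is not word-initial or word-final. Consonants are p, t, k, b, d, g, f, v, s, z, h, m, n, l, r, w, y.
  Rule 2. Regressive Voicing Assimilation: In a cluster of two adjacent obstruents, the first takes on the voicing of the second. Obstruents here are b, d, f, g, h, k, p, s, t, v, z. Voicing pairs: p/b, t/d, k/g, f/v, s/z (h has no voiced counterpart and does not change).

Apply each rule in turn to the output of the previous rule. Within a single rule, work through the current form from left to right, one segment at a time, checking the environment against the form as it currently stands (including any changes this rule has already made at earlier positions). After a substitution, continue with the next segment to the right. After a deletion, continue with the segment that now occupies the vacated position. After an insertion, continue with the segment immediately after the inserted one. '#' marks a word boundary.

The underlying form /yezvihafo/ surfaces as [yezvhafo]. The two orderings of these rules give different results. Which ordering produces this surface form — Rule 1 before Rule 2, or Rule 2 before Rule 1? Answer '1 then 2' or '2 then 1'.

2 then 1

Order 1 then 2:
  1 Syncope: [yezvihafo] → [yezvhafo]
  2 Regressive Voicing Assimilation: [yezvhafo] → [yezfhafo]
  result: [yezfhafo]
Order 2 then 1:
  2 Regressive Voicing Assimilation: no change — [yezvihafo]
  1 Syncope: [yezvihafo] → [yezvhafo]
  result: [yezvhafo]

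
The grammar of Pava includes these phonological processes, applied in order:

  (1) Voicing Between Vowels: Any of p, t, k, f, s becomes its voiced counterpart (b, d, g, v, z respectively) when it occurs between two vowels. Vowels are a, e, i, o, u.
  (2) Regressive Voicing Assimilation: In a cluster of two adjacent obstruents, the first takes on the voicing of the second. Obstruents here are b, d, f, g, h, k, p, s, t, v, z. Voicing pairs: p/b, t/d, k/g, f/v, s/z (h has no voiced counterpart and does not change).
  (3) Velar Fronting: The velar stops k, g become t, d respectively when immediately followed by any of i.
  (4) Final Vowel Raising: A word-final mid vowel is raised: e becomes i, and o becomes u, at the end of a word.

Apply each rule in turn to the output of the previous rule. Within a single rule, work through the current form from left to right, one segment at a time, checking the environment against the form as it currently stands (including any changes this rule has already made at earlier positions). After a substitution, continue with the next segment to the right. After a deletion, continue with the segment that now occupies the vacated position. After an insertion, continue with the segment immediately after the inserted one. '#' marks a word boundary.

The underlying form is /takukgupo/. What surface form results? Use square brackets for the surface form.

(1) Voicing Between Vowels: [takukgupo] → [tagukgubo]
(2) Regressive Voicing Assimilation: [tagukgubo] → [taguggubo]
(3) Velar Fronting: no change — [taguggubo]
(4) Final Vowel Raising: [taguggubo] → [taguggubu]

[taguggubu]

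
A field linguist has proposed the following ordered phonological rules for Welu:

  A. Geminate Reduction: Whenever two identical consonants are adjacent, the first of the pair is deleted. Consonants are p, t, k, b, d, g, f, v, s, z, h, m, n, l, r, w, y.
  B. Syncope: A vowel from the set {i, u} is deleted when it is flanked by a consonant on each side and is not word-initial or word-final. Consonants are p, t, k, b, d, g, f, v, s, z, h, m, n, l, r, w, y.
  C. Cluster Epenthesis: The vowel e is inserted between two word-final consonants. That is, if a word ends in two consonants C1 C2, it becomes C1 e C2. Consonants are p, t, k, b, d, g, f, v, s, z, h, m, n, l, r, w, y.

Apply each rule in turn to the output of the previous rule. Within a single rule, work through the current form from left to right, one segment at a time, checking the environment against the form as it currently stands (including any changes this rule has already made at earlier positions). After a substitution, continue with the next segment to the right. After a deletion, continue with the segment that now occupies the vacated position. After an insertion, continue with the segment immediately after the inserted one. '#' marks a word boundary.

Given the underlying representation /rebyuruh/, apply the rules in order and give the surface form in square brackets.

[rebyreh]

A Geminate Reduction: no change — [rebyuruh]
B Syncope: [rebyuruh] → [rebyrh]
C Cluster Epenthesis: [rebyrh] → [rebyreh]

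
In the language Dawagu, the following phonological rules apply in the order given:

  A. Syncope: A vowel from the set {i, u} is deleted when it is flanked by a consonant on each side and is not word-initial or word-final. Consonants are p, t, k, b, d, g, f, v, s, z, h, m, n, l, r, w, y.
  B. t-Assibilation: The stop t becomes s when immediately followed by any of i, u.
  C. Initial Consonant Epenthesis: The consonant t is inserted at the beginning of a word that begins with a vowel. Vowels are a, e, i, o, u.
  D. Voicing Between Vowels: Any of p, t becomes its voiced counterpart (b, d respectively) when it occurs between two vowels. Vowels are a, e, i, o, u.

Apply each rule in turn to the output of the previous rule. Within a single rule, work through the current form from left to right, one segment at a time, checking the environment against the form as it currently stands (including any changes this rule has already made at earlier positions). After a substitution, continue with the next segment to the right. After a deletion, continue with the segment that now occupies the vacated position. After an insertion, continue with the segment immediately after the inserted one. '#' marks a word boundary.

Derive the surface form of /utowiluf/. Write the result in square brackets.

A Syncope: [utowiluf] → [utowlf]
B t-Assibilation: no change — [utowlf]
C Initial Consonant Epenthesis: [utowlf] → [tutowlf]
D Voicing Between Vowels: [tutowlf] → [tudowlf]

[tudowlf]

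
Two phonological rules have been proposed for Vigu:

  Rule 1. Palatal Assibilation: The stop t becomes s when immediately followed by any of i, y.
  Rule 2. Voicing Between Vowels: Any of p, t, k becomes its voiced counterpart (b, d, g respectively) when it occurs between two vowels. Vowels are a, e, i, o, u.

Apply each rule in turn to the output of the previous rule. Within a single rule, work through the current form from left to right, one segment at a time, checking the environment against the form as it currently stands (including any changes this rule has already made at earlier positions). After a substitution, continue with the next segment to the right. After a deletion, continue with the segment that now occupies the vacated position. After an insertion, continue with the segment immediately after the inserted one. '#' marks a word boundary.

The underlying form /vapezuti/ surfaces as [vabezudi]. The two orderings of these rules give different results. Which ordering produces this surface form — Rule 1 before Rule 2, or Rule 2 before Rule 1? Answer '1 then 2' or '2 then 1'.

Order 1 then 2:
  1 Palatal Assibilation: [vapezuti] → [vapezusi]
  2 Voicing Between Vowels: [vapezusi] → [vabezusi]
  result: [vabezusi]
Order 2 then 1:
  2 Voicing Between Vowels: [vapezuti] → [vabezudi]
  1 Palatal Assibilation: no change — [vabezudi]
  result: [vabezudi]

2 then 1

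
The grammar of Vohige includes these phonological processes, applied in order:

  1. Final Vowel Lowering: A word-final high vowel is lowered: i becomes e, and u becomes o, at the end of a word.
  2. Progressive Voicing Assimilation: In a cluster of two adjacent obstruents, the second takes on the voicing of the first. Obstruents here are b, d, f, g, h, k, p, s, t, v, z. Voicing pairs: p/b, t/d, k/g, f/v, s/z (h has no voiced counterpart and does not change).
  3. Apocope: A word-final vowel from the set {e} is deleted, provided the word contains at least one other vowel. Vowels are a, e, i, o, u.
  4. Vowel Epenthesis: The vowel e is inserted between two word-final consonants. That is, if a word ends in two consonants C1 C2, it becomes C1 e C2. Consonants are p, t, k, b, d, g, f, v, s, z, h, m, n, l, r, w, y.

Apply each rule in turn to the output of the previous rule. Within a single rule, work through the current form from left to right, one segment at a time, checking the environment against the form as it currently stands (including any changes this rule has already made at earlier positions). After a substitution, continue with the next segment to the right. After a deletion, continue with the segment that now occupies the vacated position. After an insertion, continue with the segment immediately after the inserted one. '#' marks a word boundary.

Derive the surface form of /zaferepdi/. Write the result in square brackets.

1 Final Vowel Lowering: [zaferepdi] → [zaferepde]
2 Progressive Voicing Assimilation: [zaferepde] → [zaferepte]
3 Apocope: [zaferepte] → [zaferept]
4 Vowel Epenthesis: [zaferept] → [zaferepet]

[zaferepet]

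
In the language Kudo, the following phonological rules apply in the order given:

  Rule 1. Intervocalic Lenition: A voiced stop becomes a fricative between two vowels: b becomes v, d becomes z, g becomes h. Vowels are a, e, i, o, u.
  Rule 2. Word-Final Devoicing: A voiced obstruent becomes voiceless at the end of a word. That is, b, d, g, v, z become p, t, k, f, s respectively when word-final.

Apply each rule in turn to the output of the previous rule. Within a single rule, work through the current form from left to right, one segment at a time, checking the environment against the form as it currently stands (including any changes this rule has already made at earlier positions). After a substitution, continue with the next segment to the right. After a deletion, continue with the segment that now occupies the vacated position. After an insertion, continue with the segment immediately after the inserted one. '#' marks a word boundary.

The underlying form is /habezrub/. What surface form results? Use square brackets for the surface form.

Rule 1 Intervocalic Lenition: [habezrub] → [havezrub]
Rule 2 Word-Final Devoicing: [havezrub] → [havezrup]

[havezrup]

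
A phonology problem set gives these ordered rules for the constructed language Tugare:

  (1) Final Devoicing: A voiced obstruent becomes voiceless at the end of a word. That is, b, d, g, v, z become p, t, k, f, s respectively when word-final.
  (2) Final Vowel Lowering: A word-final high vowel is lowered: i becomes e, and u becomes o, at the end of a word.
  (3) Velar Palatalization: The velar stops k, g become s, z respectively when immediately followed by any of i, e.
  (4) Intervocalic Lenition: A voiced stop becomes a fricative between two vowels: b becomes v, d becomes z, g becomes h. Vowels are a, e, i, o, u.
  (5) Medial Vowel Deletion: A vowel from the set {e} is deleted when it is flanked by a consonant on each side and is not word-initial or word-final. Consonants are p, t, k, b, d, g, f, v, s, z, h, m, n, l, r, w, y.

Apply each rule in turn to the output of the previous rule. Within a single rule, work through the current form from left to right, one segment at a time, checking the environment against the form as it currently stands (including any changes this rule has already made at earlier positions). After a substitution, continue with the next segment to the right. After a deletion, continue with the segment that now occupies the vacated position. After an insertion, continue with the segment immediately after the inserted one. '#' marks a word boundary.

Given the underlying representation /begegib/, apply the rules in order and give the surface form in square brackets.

[bzzip]

(1) Final Devoicing: [begegib] → [begegip]
(2) Final Vowel Lowering: no change — [begegip]
(3) Velar Palatalization: [begegip] → [bezezip]
(4) Intervocalic Lenition: no change — [bezezip]
(5) Medial Vowel Deletion: [bezezip] → [bzzip]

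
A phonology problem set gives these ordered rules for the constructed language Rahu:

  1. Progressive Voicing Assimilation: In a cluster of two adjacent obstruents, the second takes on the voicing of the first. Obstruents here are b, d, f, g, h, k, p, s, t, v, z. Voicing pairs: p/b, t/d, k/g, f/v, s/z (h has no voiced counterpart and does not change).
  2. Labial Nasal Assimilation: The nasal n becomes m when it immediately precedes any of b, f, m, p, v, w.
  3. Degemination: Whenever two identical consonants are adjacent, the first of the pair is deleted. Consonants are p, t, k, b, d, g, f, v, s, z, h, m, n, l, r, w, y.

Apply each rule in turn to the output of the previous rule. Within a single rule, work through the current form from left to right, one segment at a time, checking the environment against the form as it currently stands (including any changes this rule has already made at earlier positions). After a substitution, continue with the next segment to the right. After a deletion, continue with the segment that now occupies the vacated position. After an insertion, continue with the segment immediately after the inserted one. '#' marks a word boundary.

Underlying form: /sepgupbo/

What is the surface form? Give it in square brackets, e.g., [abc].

[sepkupo]

1 Progressive Voicing Assimilation: [sepgupbo] → [sepkuppo]
2 Labial Nasal Assimilation: no change — [sepkuppo]
3 Degemination: [sepkuppo] → [sepkupo]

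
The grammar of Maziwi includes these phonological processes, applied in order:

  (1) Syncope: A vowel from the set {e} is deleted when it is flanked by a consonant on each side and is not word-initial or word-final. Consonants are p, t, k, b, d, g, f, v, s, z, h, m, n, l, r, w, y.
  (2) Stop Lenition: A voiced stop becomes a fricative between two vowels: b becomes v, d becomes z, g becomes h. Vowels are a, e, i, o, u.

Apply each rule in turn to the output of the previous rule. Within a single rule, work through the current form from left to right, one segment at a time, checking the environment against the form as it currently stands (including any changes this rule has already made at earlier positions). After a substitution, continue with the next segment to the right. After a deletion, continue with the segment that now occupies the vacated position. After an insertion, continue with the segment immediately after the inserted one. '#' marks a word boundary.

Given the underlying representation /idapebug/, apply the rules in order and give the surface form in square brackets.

(1) Syncope: [idapebug] → [idapbug]
(2) Stop Lenition: [idapbug] → [izapbug]

[izapbug]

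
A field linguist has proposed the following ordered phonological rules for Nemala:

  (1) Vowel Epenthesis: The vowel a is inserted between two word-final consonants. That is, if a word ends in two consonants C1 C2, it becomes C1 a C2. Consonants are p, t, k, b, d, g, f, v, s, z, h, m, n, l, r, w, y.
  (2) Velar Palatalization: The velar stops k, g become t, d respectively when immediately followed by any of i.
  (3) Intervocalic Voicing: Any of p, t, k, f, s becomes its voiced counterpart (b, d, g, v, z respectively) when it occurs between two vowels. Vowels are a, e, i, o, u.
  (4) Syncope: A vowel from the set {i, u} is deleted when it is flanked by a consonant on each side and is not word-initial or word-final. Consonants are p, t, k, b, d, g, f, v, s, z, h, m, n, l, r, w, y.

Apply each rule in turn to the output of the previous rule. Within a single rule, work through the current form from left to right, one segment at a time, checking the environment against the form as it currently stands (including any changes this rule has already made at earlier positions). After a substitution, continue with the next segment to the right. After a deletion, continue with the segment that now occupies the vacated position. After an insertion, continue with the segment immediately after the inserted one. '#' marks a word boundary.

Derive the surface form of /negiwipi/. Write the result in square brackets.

[nedwbi]

(1) Vowel Epenthesis: no change — [negiwipi]
(2) Velar Palatalization: [negiwipi] → [nediwipi]
(3) Intervocalic Voicing: [nediwipi] → [nediwibi]
(4) Syncope: [nediwibi] → [nedwbi]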